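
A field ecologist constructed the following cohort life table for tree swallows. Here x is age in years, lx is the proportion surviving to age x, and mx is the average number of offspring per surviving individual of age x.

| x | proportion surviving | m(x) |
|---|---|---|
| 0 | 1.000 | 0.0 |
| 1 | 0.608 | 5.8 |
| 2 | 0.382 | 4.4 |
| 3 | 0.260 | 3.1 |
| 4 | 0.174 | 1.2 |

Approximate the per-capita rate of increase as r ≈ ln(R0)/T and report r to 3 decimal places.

1.122

R0 = Σ lx·mx = 0 + 3.5264 + 1.6808 + 0.806 + 0.2088 = 6.222
Σ x·lx·mx = 10.1412; T = 10.1412/6.222 = 1.62989…
r ≈ ln(R0)/T = ln(6.222)/1.62989… = 1.1216… → 1.122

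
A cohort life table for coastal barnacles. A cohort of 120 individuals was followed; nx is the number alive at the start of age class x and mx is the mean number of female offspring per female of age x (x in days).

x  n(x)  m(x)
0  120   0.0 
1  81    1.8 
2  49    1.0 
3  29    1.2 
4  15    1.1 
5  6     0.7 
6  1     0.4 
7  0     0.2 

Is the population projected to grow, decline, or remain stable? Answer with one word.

growing

lx = nx/n0 = nx/120: 1, 0.675, 0.40833…, 0.24167…, 0.125, 0.05, 0.00833…, 0
R0 = Σ lx·mx = 0 + 1.215 + 0.408333… + 0.29… + 0.1375 + 0.035 + 0.003333… + 0 = 2.089167…
R0 > 1, so the population is growing.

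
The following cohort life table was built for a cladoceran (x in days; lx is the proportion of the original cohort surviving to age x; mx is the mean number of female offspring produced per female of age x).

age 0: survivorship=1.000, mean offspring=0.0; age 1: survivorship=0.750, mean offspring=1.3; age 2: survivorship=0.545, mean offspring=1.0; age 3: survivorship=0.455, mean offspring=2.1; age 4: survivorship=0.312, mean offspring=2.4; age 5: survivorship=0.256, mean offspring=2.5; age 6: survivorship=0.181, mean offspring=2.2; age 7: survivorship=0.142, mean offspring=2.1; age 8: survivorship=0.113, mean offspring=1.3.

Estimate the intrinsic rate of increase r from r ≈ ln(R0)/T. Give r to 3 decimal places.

R0 = Σ lx·mx = 0 + 0.975 + 0.545 + 0.9555 + 0.7488 + 0.64 + 0.3982 + 0.2982 + 0.1469 = 4.7076
Σ x·lx·mx = 16.7785; T = 16.7785/4.7076 = 3.56413…
r ≈ ln(R0)/T = ln(4.7076)/3.56413… = 0.43466… → 0.435

0.435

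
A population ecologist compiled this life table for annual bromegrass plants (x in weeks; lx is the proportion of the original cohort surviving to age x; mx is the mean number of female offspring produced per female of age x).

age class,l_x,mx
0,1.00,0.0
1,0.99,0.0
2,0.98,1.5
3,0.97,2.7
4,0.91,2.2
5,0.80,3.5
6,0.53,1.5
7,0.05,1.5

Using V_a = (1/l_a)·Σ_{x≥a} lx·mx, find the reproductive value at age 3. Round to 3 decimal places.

8.547

lx·mx for x ≥ 3: 2.619, 2.002, 2.8, 0.795, 0.075 → sum = 8.291
V_3 = 8.291 / l_3 = 8.291 / 0.97 = 8.547423… → 8.547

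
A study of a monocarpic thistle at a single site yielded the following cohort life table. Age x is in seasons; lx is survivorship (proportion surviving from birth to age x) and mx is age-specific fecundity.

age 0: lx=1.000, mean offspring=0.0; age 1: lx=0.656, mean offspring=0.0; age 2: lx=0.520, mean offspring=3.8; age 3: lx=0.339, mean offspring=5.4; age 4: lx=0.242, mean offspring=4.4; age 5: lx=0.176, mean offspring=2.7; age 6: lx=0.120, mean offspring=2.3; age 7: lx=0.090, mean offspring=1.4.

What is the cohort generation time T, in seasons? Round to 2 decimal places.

lx·mx: 0, 0, 1.976, 1.8306, 1.0648, 0.4752, 0.276, 0.126 → R0 = 5.7486
x·lx·mx: 0, 0, 3.952, 5.4918, 4.2592, 2.376, 1.656, 0.882 → Σ = 18.617
T = 18.617 / 5.7486 = 3.238528… → 3.24

3.24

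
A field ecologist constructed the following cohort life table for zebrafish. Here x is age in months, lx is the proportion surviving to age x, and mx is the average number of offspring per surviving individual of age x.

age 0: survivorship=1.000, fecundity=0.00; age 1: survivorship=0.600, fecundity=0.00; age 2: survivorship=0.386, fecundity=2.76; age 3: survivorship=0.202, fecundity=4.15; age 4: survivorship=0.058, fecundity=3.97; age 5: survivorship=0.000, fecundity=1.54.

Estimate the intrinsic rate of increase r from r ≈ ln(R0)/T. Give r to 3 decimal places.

R0 = Σ lx·mx = 0 + 0 + 1.06536 + 0.8383 + 0.23026 + 0 = 2.13392
Σ x·lx·mx = 5.56666; T = 5.56666/2.13392 = 2.60865…
r ≈ ln(R0)/T = ln(2.13392)/2.60865… = 0.29056… → 0.291

0.291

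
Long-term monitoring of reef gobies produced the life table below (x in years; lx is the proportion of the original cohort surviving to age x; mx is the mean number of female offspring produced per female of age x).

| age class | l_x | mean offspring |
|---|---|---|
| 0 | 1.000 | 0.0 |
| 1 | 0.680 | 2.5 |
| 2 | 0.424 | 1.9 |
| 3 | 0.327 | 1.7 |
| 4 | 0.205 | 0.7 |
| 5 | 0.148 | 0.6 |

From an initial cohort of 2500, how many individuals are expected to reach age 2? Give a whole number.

1060

Expected survivors = N0 · l_2 = 2500 × 0.424 = 1060 → 1060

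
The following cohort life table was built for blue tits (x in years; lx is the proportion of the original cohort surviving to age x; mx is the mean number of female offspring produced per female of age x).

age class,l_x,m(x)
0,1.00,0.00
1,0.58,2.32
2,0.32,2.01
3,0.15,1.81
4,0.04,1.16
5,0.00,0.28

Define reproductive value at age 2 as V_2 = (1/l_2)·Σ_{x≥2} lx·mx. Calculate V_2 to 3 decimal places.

lx·mx for x ≥ 2: 0.6432, 0.2715, 0.0464, 0 → sum = 0.9611
V_2 = 0.9611 / l_2 = 0.9611 / 0.32 = 3.003438… → 3.003

3.003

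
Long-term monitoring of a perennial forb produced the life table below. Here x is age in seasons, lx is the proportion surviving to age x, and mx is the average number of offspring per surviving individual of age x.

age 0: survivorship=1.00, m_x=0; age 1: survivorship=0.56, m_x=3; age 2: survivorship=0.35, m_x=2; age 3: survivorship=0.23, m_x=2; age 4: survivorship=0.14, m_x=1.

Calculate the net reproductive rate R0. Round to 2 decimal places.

lx·mx by age: 0, 1.68, 0.7, 0.46, 0.14
R0 = Σ lx·mx = 2.98 → 2.98

2.98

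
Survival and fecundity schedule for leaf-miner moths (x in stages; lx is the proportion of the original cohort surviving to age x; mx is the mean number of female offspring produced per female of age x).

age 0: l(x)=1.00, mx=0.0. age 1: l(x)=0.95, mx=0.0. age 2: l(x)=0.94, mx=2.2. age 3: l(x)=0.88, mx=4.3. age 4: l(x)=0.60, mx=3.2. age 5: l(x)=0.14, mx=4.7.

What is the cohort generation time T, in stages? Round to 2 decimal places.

3.14

lx·mx: 0, 0, 2.068, 3.784, 1.92, 0.658 → R0 = 8.43
x·lx·mx: 0, 0, 4.136, 11.352, 7.68, 3.29 → Σ = 26.458
T = 26.458 / 8.43 = 3.138553… → 3.14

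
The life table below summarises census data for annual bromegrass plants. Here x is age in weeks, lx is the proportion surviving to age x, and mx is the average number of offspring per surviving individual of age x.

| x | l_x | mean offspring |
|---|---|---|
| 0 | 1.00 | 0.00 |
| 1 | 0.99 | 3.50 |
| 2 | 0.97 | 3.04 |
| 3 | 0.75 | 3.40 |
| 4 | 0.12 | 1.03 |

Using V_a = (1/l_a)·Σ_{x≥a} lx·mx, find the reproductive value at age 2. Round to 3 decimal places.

5.796

lx·mx for x ≥ 2: 2.9488, 2.55, 0.1236 → sum = 5.6224
V_2 = 5.6224 / l_2 = 5.6224 / 0.97 = 5.796289… → 5.796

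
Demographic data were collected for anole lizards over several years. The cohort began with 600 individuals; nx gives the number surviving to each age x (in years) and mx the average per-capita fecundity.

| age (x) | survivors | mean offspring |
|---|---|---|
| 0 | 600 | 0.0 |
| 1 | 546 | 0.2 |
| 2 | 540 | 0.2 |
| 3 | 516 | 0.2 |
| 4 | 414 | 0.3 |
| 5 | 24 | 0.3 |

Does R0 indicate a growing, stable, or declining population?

lx = nx/n0 = nx/600: 1, 0.91, 0.9, 0.86, 0.69, 0.04
R0 = Σ lx·mx = 0 + 0.182 + 0.18 + 0.172 + 0.207 + 0.012 = 0.753
R0 < 1, so the population is declining.

declining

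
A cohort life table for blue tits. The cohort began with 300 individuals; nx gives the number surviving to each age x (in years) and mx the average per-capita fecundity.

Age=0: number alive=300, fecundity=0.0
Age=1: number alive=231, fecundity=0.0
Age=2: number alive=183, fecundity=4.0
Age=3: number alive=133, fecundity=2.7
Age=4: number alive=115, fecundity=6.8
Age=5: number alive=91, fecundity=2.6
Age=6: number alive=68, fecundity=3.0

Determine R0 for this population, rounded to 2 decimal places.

7.71

lx = nx/n0 = nx/300: 1, 0.77, 0.61, 0.44333…, 0.38333…, 0.30333…, 0.22667…
lx·mx by age: 0, 0, 2.44, 1.197…, 2.606667…, 0.788667…, 0.68…
R0 = Σ lx·mx = 7.712333… → 7.71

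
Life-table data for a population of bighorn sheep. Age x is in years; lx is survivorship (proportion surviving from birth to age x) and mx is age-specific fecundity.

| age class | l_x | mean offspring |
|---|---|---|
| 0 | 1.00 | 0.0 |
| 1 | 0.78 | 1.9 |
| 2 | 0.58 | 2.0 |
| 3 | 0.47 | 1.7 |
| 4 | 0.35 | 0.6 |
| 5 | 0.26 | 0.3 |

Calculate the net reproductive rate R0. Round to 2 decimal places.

3.73

lx·mx by age: 0, 1.482, 1.16, 0.799, 0.21, 0.078
R0 = Σ lx·mx = 3.729 → 3.73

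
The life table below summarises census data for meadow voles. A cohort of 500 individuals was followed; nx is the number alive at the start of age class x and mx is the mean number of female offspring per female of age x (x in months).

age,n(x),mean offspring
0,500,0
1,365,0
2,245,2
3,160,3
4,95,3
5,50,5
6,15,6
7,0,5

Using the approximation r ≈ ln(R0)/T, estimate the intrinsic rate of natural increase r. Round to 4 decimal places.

lx = nx/n0 = nx/500: 1, 0.73, 0.49, 0.32, 0.19, 0.1, 0.03, 0
R0 = Σ lx·mx = 0 + 0 + 0.98 + 0.96 + 0.57 + 0.5 + 0.18 + 0 = 3.19
Σ x·lx·mx = 10.7; T = 10.7/3.19 = 3.35423…
r ≈ ln(R0)/T = ln(3.19)/3.35423… = 0.345838… → 0.3458

0.3458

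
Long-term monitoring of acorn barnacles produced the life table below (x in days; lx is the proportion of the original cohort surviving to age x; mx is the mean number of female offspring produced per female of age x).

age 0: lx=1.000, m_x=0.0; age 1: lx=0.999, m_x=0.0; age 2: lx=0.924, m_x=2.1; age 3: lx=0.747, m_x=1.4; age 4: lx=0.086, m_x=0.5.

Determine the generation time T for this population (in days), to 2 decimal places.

2.37

lx·mx: 0, 0, 1.9404, 1.0458, 0.043 → R0 = 3.0292
x·lx·mx: 0, 0, 3.8808, 3.1374, 0.172 → Σ = 7.1902
T = 7.1902 / 3.0292 = 2.37363… → 2.37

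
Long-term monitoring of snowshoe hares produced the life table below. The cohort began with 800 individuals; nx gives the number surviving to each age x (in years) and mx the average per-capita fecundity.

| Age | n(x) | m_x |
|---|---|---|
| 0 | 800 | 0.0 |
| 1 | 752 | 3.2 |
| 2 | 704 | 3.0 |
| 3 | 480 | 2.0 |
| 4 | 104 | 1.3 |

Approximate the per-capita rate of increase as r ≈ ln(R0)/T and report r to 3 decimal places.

lx = nx/n0 = nx/800: 1, 0.94, 0.88, 0.6, 0.13
R0 = Σ lx·mx = 0 + 3.008 + 2.64 + 1.2 + 0.169 = 7.017
Σ x·lx·mx = 12.564; T = 12.564/7.017 = 1.79051…
r ≈ ln(R0)/T = ln(7.017)/1.79051… = 1.08815… → 1.088

1.088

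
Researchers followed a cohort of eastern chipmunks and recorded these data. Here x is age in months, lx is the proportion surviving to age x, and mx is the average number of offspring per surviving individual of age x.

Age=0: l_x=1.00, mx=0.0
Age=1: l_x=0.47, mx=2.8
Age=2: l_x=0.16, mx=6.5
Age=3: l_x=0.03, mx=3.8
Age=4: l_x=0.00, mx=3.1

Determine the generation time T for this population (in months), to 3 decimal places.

1.513

lx·mx: 0, 1.316, 1.04, 0.114, 0 → R0 = 2.47
x·lx·mx: 0, 1.316, 2.08, 0.342, 0 → Σ = 3.738
T = 3.738 / 2.47 = 1.51336… → 1.513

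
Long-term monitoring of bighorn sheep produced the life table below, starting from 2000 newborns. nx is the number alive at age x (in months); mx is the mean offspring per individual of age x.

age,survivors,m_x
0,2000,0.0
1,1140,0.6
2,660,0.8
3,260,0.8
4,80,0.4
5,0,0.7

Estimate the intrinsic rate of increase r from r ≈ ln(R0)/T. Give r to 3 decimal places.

lx = nx/n0 = nx/2000: 1, 0.57, 0.33, 0.13, 0.04, 0
R0 = Σ lx·mx = 0 + 0.342 + 0.264 + 0.104 + 0.016 + 0 = 0.726
Σ x·lx·mx = 1.246; T = 1.246/0.726 = 1.71625…
r ≈ ln(R0)/T = ln(0.726)/1.71625… = -0.18657… → -0.187

-0.187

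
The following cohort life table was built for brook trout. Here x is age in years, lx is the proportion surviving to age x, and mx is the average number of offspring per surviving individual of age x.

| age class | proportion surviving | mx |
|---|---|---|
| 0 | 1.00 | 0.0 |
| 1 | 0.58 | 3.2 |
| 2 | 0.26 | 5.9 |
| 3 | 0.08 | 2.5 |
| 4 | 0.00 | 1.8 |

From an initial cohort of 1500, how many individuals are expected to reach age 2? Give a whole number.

Expected survivors = N0 · l_2 = 1500 × 0.26 = 390 → 390

390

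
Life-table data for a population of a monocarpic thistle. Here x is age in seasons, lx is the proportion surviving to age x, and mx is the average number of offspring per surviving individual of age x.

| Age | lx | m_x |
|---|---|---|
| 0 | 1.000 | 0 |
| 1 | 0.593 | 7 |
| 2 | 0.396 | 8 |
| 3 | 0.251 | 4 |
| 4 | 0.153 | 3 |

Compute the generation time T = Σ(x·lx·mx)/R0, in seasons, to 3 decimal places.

1.746

lx·mx: 0, 4.151, 3.168, 1.004, 0.459 → R0 = 8.782
x·lx·mx: 0, 4.151, 6.336, 3.012, 1.836 → Σ = 15.335
T = 15.335 / 8.782 = 1.746185… → 1.746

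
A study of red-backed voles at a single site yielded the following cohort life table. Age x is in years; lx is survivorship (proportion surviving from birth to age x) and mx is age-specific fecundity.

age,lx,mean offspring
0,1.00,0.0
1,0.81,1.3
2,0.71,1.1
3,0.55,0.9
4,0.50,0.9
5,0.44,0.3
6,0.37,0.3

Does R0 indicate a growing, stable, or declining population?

growing

R0 = Σ lx·mx = 0 + 1.053 + 0.781 + 0.495 + 0.45 + 0.132 + 0.111 = 3.022
R0 > 1, so the population is growing.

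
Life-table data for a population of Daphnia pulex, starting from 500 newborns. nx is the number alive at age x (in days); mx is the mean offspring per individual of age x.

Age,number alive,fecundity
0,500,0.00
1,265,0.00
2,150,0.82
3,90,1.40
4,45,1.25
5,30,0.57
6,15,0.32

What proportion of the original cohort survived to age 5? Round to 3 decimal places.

l_5 = n_5/n_0 = 30/500 = 0.06 → 0.060

0.060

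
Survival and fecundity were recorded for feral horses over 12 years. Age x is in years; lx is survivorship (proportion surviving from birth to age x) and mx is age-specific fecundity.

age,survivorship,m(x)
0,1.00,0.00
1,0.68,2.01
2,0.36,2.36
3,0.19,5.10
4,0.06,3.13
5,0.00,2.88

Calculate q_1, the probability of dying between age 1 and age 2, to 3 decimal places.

q_1 = (l_1 − l_2) / l_1 = (0.68 − 0.36) / 0.68
     = 0.32 / 0.68 = 0.470588… → 0.471

0.471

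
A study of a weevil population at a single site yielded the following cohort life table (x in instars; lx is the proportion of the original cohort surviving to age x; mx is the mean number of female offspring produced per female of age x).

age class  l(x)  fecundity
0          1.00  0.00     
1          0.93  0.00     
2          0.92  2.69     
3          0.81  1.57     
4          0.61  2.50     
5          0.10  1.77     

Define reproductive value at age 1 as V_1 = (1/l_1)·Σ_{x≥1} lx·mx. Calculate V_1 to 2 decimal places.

5.86

lx·mx for x ≥ 1: 0, 2.4748, 1.2717, 1.525, 0.177 → sum = 5.4485
V_1 = 5.4485 / l_1 = 5.4485 / 0.93 = 5.858602… → 5.86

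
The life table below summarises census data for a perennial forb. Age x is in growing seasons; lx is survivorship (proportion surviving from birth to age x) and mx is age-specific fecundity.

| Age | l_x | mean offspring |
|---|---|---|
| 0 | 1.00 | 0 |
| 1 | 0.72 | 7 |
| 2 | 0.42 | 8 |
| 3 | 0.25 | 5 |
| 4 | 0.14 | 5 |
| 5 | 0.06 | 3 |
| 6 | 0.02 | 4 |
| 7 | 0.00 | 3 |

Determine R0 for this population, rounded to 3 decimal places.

10.610

lx·mx by age: 0, 5.04, 3.36, 1.25, 0.7, 0.18, 0.08, 0
R0 = Σ lx·mx = 10.61 → 10.610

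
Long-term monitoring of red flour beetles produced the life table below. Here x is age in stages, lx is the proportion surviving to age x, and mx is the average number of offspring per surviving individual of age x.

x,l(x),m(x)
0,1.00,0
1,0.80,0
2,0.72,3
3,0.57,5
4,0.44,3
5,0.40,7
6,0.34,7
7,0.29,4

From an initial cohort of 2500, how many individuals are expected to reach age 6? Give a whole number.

850

Expected survivors = N0 · l_6 = 2500 × 0.34 = 850 → 850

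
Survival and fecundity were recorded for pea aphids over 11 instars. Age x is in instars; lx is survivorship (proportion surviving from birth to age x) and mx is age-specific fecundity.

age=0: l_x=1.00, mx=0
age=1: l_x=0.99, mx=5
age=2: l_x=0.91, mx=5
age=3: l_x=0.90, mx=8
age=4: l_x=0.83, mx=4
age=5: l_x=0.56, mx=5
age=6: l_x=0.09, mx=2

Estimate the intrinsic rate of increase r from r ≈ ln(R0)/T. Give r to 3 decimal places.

R0 = Σ lx·mx = 0 + 4.95 + 4.55 + 7.2 + 3.32 + 2.8 + 0.18 = 23
Σ x·lx·mx = 64.01; T = 64.01/23 = 2.78304…
r ≈ ln(R0)/T = ln(23)/2.78304… = 1.12664… → 1.127

1.127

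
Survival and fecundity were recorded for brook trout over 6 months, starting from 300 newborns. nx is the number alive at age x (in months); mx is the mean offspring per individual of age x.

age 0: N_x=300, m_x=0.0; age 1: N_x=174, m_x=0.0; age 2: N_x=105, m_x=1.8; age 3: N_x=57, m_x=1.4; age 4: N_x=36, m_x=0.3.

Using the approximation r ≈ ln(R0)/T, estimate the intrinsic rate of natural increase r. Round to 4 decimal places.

-0.0298

lx = nx/n0 = nx/300: 1, 0.58, 0.35, 0.19, 0.12
R0 = Σ lx·mx = 0 + 0 + 0.63 + 0.266 + 0.036 = 0.932
Σ x·lx·mx = 2.202; T = 2.202/0.932 = 2.36266…
r ≈ ln(R0)/T = ln(0.932)/2.36266… = -0.029806… → -0.0298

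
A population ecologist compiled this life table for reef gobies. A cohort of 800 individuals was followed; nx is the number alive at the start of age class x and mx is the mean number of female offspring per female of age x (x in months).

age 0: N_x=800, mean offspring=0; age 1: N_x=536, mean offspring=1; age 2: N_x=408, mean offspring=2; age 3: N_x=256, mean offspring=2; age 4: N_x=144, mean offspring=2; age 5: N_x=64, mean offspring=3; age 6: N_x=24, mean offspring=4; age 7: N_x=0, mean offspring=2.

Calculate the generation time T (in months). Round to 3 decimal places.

2.620

lx = nx/n0 = nx/800: 1, 0.67, 0.51, 0.32, 0.18, 0.08, 0.03, 0
lx·mx: 0, 0.67, 1.02, 0.64, 0.36, 0.24, 0.12, 0 → R0 = 3.05
x·lx·mx: 0, 0.67, 2.04, 1.92, 1.44, 1.2, 0.72, 0 → Σ = 7.99
T = 7.99 / 3.05 = 2.619672… → 2.620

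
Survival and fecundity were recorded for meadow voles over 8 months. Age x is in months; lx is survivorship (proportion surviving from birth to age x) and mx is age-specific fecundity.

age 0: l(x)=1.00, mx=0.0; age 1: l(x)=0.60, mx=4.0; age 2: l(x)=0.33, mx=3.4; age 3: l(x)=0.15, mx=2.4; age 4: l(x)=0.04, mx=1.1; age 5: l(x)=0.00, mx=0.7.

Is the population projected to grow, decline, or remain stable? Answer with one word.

growing

R0 = Σ lx·mx = 0 + 2.4 + 1.122 + 0.36 + 0.044 + 0 = 3.926
R0 > 1, so the population is growing.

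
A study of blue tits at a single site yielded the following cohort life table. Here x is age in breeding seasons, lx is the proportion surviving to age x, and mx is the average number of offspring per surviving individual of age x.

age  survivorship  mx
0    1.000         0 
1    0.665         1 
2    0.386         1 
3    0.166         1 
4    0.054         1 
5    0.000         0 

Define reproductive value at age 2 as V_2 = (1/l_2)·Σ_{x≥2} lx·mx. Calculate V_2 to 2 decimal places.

1.57

lx·mx for x ≥ 2: 0.386, 0.166, 0.054, 0 → sum = 0.606
V_2 = 0.606 / l_2 = 0.606 / 0.386 = 1.569948… → 1.57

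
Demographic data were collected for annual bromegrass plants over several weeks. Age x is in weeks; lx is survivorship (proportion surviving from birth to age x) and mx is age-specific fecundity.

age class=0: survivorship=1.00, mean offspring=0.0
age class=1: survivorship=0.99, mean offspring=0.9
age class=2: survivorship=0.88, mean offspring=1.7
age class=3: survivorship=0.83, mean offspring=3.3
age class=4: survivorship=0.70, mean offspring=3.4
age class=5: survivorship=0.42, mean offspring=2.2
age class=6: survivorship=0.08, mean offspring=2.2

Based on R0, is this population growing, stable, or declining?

growing

R0 = Σ lx·mx = 0 + 0.891 + 1.496 + 2.739 + 2.38 + 0.924 + 0.176 = 8.606
R0 > 1, so the population is growing.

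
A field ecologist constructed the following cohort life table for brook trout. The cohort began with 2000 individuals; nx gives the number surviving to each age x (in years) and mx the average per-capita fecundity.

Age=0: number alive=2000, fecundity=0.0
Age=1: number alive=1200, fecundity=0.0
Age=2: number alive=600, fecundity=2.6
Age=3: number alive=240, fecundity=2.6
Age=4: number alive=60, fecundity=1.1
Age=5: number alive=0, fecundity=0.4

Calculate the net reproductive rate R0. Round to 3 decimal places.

lx = nx/n0 = nx/2000: 1, 0.6, 0.3, 0.12, 0.03, 0
lx·mx by age: 0, 0, 0.78, 0.312, 0.033, 0
R0 = Σ lx·mx = 1.125 → 1.125

1.125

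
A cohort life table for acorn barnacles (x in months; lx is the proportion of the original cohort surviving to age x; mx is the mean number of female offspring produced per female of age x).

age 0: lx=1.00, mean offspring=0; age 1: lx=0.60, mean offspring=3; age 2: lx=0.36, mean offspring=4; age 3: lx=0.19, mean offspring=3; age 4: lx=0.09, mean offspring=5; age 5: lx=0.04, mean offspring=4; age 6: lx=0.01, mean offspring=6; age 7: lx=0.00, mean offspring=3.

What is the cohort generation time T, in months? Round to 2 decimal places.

lx·mx: 0, 1.8, 1.44, 0.57, 0.45, 0.16, 0.06, 0 → R0 = 4.48
x·lx·mx: 0, 1.8, 2.88, 1.71, 1.8, 0.8, 0.36, 0 → Σ = 9.35
T = 9.35 / 4.48 = 2.087054… → 2.09

2.09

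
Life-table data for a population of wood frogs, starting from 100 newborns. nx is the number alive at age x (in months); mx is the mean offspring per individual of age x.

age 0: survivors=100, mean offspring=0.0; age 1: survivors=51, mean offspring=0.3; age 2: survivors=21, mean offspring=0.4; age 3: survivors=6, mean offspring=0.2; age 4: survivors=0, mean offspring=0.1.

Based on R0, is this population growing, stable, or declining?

declining

lx = nx/n0 = nx/100: 1, 0.51, 0.21, 0.06, 0
R0 = Σ lx·mx = 0 + 0.153 + 0.084 + 0.012 + 0 = 0.249
R0 < 1, so the population is declining.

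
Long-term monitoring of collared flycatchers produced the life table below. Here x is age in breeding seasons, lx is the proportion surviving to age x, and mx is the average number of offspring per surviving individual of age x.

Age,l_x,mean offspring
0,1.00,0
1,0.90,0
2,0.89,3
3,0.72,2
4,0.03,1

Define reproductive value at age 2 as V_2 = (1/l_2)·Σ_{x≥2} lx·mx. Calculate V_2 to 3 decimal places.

lx·mx for x ≥ 2: 2.67, 1.44, 0.03 → sum = 4.14
V_2 = 4.14 / l_2 = 4.14 / 0.89 = 4.651685… → 4.652

4.652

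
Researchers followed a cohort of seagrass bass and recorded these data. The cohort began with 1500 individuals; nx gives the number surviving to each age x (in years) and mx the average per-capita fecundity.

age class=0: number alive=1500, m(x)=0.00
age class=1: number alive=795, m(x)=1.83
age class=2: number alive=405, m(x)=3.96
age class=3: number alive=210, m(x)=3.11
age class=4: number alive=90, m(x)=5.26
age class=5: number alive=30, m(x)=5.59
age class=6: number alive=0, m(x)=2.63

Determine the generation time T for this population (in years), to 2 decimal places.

lx = nx/n0 = nx/1500: 1, 0.53, 0.27, 0.14, 0.06, 0.02, 0
lx·mx: 0, 0.9699, 1.0692, 0.4354, 0.3156, 0.1118, 0 → R0 = 2.9019
x·lx·mx: 0, 0.9699, 2.1384, 1.3062, 1.2624, 0.559, 0 → Σ = 6.2359
T = 6.2359 / 2.9019 = 2.148902… → 2.15

2.15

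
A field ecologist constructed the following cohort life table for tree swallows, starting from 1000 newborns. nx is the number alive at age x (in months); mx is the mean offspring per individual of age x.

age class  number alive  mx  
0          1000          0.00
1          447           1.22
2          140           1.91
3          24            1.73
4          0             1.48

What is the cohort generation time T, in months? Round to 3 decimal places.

lx = nx/n0 = nx/1000: 1, 0.447, 0.14, 0.024, 0
lx·mx: 0, 0.54534, 0.2674, 0.04152, 0 → R0 = 0.85426
x·lx·mx: 0, 0.54534, 0.5348, 0.12456, 0 → Σ = 1.2047
T = 1.2047 / 0.85426 = 1.410226… → 1.410

1.410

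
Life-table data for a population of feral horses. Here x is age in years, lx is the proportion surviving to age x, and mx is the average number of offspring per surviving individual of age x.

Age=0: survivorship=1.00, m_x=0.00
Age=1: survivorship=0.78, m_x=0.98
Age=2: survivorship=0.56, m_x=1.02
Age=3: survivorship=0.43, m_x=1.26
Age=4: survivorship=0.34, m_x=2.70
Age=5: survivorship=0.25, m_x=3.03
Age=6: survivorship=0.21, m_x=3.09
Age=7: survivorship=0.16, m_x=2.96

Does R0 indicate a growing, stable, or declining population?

R0 = Σ lx·mx = 0 + 0.7644 + 0.5712 + 0.5418 + 0.918 + 0.7575 + 0.6489 + 0.4736 = 4.6754
R0 > 1, so the population is growing.

growing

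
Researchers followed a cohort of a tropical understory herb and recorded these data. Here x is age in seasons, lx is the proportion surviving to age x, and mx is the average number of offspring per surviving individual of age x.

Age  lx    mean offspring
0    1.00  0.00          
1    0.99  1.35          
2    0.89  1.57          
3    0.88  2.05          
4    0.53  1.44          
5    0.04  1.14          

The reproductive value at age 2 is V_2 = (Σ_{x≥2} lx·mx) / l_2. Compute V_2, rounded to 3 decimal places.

lx·mx for x ≥ 2: 1.3973, 1.804, 0.7632, 0.0456 → sum = 4.0101
V_2 = 4.0101 / l_2 = 4.0101 / 0.89 = 4.50573… → 4.506

4.506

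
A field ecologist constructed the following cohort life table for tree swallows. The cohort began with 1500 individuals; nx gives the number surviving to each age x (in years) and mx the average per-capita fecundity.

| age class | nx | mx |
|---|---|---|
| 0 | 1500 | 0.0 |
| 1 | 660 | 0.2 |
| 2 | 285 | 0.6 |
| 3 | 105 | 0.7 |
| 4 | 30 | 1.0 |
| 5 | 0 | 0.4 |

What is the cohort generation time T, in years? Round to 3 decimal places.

2.004

lx = nx/n0 = nx/1500: 1, 0.44, 0.19, 0.07, 0.02, 0
lx·mx: 0, 0.088, 0.114, 0.049, 0.02, 0 → R0 = 0.271
x·lx·mx: 0, 0.088, 0.228, 0.147, 0.08, 0 → Σ = 0.543
T = 0.543 / 0.271 = 2.00369… → 2.004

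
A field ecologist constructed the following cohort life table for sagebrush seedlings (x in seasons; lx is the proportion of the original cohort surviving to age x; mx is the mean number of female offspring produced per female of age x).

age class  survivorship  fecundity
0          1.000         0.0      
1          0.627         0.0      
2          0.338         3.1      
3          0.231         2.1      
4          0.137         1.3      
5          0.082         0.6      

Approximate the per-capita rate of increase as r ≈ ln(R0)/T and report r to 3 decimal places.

0.221

R0 = Σ lx·mx = 0 + 0 + 1.0478 + 0.4851 + 0.1781 + 0.0492 = 1.7602
Σ x·lx·mx = 4.5093; T = 4.5093/1.7602 = 2.56181…
r ≈ ln(R0)/T = ln(1.7602)/2.56181… = 0.22071… → 0.221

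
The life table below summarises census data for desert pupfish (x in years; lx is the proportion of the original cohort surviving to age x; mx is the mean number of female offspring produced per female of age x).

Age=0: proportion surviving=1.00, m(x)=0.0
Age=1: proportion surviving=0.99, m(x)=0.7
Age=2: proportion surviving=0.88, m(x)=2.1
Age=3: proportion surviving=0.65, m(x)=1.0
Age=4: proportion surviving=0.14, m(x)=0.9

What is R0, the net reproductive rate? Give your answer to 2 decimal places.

lx·mx by age: 0, 0.693, 1.848, 0.65, 0.126
R0 = Σ lx·mx = 3.317 → 3.32

3.32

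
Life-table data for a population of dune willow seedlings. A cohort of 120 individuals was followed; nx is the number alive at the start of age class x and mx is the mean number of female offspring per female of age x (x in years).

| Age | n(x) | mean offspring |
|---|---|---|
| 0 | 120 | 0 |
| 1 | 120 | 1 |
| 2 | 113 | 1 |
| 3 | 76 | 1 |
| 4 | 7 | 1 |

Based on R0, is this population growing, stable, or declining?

growing

lx = nx/n0 = nx/120: 1, 1, 0.94167…, 0.63333…, 0.05833…
R0 = Σ lx·mx = 0 + 1 + 0.941667… + 0.633333… + 0.058333… = 2.633333…
R0 > 1, so the population is growing.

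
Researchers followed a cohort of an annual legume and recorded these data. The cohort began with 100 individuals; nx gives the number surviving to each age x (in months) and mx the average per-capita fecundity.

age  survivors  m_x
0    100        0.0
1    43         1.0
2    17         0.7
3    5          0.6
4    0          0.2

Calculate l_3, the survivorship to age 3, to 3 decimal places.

0.050

l_3 = n_3/n_0 = 5/100 = 0.05 → 0.050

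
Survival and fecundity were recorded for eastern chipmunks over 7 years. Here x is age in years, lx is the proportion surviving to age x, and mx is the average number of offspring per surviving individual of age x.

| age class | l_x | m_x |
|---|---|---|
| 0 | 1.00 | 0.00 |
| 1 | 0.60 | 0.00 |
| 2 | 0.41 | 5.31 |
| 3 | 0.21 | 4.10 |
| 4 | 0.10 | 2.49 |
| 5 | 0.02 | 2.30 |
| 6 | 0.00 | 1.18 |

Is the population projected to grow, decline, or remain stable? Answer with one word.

growing

R0 = Σ lx·mx = 0 + 0 + 2.1771 + 0.861 + 0.249 + 0.046 + 0 = 3.3331
R0 > 1, so the population is growing.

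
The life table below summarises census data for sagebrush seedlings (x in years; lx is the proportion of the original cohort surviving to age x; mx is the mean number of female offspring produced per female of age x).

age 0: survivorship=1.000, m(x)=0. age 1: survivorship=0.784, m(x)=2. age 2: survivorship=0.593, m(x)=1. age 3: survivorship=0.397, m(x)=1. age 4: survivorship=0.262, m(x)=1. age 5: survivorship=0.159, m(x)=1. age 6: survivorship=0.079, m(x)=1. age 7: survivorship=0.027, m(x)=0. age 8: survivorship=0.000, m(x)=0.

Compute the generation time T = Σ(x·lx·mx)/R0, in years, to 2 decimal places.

lx·mx: 0, 1.568, 0.593, 0.397, 0.262, 0.159, 0.079, 0, 0 → R0 = 3.058
x·lx·mx: 0, 1.568, 1.186, 1.191, 1.048, 0.795, 0.474, 0, 0 → Σ = 6.262
T = 6.262 / 3.058 = 2.047744… → 2.05

2.05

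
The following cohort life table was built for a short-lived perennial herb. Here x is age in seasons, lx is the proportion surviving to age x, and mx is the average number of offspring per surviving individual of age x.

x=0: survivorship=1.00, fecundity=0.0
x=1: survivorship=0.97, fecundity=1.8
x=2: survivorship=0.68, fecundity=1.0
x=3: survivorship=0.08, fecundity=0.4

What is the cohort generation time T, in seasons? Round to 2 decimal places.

lx·mx: 0, 1.746, 0.68, 0.032 → R0 = 2.458
x·lx·mx: 0, 1.746, 1.36, 0.096 → Σ = 3.202
T = 3.202 / 2.458 = 1.302685… → 1.30

1.30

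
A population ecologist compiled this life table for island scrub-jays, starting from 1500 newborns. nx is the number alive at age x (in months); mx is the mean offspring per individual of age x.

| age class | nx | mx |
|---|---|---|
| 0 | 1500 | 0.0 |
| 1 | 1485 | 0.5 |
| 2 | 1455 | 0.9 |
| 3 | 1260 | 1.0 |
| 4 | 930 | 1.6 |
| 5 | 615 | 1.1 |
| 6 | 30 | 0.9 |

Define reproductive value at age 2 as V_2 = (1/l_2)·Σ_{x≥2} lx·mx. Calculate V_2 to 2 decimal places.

lx = nx/n0 = nx/1500: 1, 0.99, 0.97, 0.84, 0.62, 0.41, 0.02
lx·mx for x ≥ 2: 0.873, 0.84, 0.992, 0.451, 0.018 → sum = 3.174
V_2 = 3.174 / l_2 = 3.174 / 0.97 = 3.272165… → 3.27

3.27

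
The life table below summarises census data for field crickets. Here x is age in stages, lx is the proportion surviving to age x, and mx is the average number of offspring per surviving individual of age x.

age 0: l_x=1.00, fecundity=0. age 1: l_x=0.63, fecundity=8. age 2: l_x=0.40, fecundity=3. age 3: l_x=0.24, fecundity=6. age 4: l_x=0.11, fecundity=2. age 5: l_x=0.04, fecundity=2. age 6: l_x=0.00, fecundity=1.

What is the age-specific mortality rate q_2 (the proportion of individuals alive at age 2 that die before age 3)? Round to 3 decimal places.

0.400

q_2 = (l_2 − l_3) / l_2 = (0.4 − 0.24) / 0.4
     = 0.16 / 0.4 = 0.4 → 0.400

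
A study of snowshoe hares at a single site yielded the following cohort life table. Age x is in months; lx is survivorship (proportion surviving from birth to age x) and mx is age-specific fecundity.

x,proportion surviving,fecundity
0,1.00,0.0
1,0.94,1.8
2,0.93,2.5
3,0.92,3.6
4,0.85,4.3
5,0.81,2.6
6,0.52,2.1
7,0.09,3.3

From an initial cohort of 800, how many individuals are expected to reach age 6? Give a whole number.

Expected survivors = N0 · l_6 = 800 × 0.52 = 416 → 416

416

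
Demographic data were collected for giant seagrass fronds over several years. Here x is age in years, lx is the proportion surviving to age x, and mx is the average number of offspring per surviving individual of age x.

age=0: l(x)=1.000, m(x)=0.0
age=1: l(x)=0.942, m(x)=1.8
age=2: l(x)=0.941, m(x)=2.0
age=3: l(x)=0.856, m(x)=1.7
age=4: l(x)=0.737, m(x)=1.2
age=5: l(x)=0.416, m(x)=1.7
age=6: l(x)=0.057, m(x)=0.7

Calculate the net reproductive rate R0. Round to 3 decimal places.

lx·mx by age: 0, 1.6956, 1.882, 1.4552, 0.8844, 0.7072, 0.0399
R0 = Σ lx·mx = 6.6643 → 6.664

6.664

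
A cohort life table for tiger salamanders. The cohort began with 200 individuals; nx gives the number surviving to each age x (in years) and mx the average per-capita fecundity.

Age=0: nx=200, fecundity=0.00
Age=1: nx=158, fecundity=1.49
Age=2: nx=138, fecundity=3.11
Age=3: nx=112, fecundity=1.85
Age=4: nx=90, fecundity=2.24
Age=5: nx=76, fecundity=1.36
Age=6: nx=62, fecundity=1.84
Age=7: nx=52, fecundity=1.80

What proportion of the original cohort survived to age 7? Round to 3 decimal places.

l_7 = n_7/n_0 = 52/200 = 0.26 → 0.260

0.260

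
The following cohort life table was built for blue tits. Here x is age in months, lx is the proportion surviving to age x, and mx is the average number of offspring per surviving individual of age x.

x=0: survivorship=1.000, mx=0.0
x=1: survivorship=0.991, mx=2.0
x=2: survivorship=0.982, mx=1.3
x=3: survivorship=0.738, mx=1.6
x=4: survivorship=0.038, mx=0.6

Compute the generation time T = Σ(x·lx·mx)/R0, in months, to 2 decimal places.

1.83

lx·mx: 0, 1.982, 1.2766, 1.1808, 0.0228 → R0 = 4.4622
x·lx·mx: 0, 1.982, 2.5532, 3.5424, 0.0912 → Σ = 8.1688
T = 8.1688 / 4.4622 = 1.830666… → 1.83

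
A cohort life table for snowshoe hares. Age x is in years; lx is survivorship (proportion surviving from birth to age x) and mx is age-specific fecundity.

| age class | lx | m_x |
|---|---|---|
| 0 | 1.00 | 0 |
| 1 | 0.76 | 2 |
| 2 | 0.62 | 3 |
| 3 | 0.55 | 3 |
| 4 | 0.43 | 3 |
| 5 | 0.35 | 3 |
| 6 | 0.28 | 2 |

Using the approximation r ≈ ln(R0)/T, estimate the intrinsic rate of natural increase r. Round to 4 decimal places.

R0 = Σ lx·mx = 0 + 1.52 + 1.86 + 1.65 + 1.29 + 1.05 + 0.56 = 7.93
Σ x·lx·mx = 23.96; T = 23.96/7.93 = 3.02144…
r ≈ ln(R0)/T = ln(7.93)/3.02144… = 0.68532… → 0.6853

0.6853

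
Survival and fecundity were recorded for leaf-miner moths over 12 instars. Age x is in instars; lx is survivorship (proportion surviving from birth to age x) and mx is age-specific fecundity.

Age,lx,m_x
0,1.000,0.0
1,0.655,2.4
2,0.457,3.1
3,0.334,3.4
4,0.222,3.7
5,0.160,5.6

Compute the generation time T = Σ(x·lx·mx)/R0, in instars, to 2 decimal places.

2.67

lx·mx: 0, 1.572, 1.4167, 1.1356, 0.8214, 0.896 → R0 = 5.8417
x·lx·mx: 0, 1.572, 2.8334, 3.4068, 3.2856, 4.48 → Σ = 15.5778
T = 15.5778 / 5.8417 = 2.666655… → 2.67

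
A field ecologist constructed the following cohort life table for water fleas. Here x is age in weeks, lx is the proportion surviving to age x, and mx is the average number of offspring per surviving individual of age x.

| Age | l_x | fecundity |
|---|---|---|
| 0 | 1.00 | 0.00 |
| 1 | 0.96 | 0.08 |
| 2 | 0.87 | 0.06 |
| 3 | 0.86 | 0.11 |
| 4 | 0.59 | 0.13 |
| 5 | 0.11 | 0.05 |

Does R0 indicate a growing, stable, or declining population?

R0 = Σ lx·mx = 0 + 0.0768 + 0.0522 + 0.0946 + 0.0767 + 0.0055 = 0.3058
R0 < 1, so the population is declining.

declining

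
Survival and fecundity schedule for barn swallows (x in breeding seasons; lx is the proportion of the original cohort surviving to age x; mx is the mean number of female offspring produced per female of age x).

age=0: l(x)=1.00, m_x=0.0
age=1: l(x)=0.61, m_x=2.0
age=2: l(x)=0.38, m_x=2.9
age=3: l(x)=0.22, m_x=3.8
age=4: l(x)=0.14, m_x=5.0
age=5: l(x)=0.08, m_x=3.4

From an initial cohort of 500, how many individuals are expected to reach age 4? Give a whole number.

70

Expected survivors = N0 · l_4 = 500 × 0.14 = 70 → 70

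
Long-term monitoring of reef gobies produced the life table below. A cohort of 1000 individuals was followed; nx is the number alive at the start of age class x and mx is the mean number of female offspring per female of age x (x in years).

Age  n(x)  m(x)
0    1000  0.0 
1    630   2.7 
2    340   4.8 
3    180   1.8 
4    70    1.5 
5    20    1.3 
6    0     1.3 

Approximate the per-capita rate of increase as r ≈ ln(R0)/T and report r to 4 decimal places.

0.7777

lx = nx/n0 = nx/1000: 1, 0.63, 0.34, 0.18, 0.07, 0.02, 0
R0 = Σ lx·mx = 0 + 1.701 + 1.632 + 0.324 + 0.105 + 0.026 + 0 = 3.788
Σ x·lx·mx = 6.487; T = 6.487/3.788 = 1.71251…
r ≈ ln(R0)/T = ln(3.788)/1.71251… = 0.77771… → 0.7777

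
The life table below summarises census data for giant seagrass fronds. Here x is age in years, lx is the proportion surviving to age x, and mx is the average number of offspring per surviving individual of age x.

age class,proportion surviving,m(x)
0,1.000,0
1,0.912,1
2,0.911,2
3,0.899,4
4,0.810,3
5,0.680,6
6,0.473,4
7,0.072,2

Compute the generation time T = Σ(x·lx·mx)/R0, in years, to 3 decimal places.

3.887

lx·mx: 0, 0.912, 1.822, 3.596, 2.43, 4.08, 1.892, 0.144 → R0 = 14.876
x·lx·mx: 0, 0.912, 3.644, 10.788, 9.72, 20.4, 11.352, 1.008 → Σ = 57.824
T = 57.824 / 14.876 = 3.887066… → 3.887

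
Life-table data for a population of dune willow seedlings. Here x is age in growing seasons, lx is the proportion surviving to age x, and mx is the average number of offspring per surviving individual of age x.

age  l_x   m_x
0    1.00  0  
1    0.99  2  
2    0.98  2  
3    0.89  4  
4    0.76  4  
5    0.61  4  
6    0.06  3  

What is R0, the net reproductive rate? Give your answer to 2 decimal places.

13.16

lx·mx by age: 0, 1.98, 1.96, 3.56, 3.04, 2.44, 0.18
R0 = Σ lx·mx = 13.16 → 13.16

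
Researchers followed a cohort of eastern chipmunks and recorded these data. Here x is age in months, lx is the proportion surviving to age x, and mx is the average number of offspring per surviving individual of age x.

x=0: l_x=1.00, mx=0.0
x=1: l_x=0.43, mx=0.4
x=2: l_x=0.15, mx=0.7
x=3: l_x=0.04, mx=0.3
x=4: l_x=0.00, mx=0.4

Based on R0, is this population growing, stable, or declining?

R0 = Σ lx·mx = 0 + 0.172 + 0.105 + 0.012 + 0 = 0.289
R0 < 1, so the population is declining.

declining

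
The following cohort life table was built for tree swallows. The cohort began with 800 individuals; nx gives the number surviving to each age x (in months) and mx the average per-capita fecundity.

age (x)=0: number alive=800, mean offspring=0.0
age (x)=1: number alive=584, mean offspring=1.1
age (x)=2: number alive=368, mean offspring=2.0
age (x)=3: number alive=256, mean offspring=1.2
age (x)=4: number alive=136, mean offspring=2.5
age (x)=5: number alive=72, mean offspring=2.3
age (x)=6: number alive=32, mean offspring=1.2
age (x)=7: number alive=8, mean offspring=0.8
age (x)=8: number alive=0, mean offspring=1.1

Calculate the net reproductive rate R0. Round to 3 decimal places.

2.795

lx = nx/n0 = nx/800: 1, 0.73, 0.46, 0.32, 0.17, 0.09, 0.04, 0.01, 0
lx·mx by age: 0, 0.803, 0.92, 0.384, 0.425, 0.207, 0.048, 0.008, 0
R0 = Σ lx·mx = 2.795 → 2.795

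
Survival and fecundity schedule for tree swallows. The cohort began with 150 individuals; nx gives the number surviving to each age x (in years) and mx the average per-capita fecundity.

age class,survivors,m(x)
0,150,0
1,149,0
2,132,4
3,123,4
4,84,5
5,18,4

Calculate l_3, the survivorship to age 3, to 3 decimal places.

l_3 = n_3/n_0 = 123/150 = 0.82 → 0.820

0.820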